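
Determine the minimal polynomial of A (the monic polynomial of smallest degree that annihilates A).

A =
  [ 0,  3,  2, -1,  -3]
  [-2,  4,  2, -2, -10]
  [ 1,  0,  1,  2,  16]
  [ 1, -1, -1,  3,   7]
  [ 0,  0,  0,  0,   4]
x^4 - 10*x^3 + 36*x^2 - 56*x + 32

The characteristic polynomial is χ_A(x) = (x - 4)*(x - 2)^4, so the eigenvalues are known. The minimal polynomial is
  m_A(x) = Π_λ (x − λ)^{k_λ}
where k_λ is the size of the *largest* Jordan block for λ (equivalently, the smallest k with (A − λI)^k v = 0 for every generalised eigenvector v of λ).

  λ = 2: largest Jordan block has size 3, contributing (x − 2)^3
  λ = 4: largest Jordan block has size 1, contributing (x − 4)

So m_A(x) = (x - 4)*(x - 2)^3 = x^4 - 10*x^3 + 36*x^2 - 56*x + 32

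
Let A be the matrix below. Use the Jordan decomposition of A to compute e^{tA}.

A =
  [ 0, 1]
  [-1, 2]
e^{tA} =
  [-t*exp(t) + exp(t), t*exp(t)]
  [-t*exp(t), t*exp(t) + exp(t)]

Strategy: write A = P · J · P⁻¹ where J is a Jordan canonical form, so e^{tA} = P · e^{tJ} · P⁻¹, and e^{tJ} can be computed block-by-block.

A has Jordan form
J =
  [1, 1]
  [0, 1]
(up to reordering of blocks).

Per-block formulas:
  For a 2×2 Jordan block J_2(1): exp(t · J_2(1)) = e^(1t)·(I + t·N), where N is the 2×2 nilpotent shift.

After assembling e^{tJ} and conjugating by P, we get:

e^{tA} =
  [-t*exp(t) + exp(t), t*exp(t)]
  [-t*exp(t), t*exp(t) + exp(t)]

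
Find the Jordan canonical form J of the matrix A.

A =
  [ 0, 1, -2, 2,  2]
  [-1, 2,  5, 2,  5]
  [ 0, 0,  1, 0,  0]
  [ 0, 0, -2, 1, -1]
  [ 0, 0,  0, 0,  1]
J_3(1) ⊕ J_2(1)

The characteristic polynomial is
  det(x·I − A) = x^5 - 5*x^4 + 10*x^3 - 10*x^2 + 5*x - 1 = (x - 1)^5

Eigenvalues and multiplicities (the geometric multiplicity of λ is n − rank(A − λI), which equals the number of Jordan blocks for λ):
  λ = 1: algebraic multiplicity = 5, geometric multiplicity = 2

Determining the block sizes for each eigenvalue:
  λ = 1: with am = 5 and gm = 2, the partition is not yet determined (e.g. several partitions of 5 into 2 parts exist). Let N = A − (1)·I. Computing rank(N^1) = 3, rank(N^2) = 1, rank(N^3) = 0; the number of blocks of size ≥ j is rank(N^{j−1}) − rank(N^j), giving [2, 2, 1]. So we have 1 block(s) of size 3, 1 block(s) of size 2 → block sizes [3, 2]

Assembling the blocks gives a Jordan form
J =
  [1, 1, 0, 0, 0]
  [0, 1, 1, 0, 0]
  [0, 0, 1, 0, 0]
  [0, 0, 0, 1, 1]
  [0, 0, 0, 0, 1]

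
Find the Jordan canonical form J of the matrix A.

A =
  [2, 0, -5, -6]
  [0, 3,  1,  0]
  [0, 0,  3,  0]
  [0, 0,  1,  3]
J_1(2) ⊕ J_2(3) ⊕ J_1(3)

The characteristic polynomial is
  det(x·I − A) = x^4 - 11*x^3 + 45*x^2 - 81*x + 54 = (x - 3)^3*(x - 2)

Eigenvalues and multiplicities (the geometric multiplicity of λ is n − rank(A − λI), which equals the number of Jordan blocks for λ):
  λ = 2: algebraic multiplicity = 1, geometric multiplicity = 1
  λ = 3: algebraic multiplicity = 3, geometric multiplicity = 2

Determining the block sizes for each eigenvalue:
  λ = 2: one block (gm = 1), so the single block has size am = 1 → block sizes [1]
  λ = 3: 2 blocks summing to 3 forces exactly one block of size 2 and the rest size 1 → block sizes [2, 1]

Assembling the blocks gives a Jordan form
J =
  [2, 0, 0, 0]
  [0, 3, 1, 0]
  [0, 0, 3, 0]
  [0, 0, 0, 3]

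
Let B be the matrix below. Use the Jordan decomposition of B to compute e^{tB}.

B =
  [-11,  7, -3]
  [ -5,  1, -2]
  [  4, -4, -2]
e^{tB} =
  [t^2*exp(-4*t) - 7*t*exp(-4*t) + exp(-4*t), -t^2*exp(-4*t) + 7*t*exp(-4*t), t^2*exp(-4*t)/2 - 3*t*exp(-4*t)]
  [t^2*exp(-4*t) - 5*t*exp(-4*t), -t^2*exp(-4*t) + 5*t*exp(-4*t) + exp(-4*t), t^2*exp(-4*t)/2 - 2*t*exp(-4*t)]
  [4*t*exp(-4*t), -4*t*exp(-4*t), 2*t*exp(-4*t) + exp(-4*t)]

Strategy: write B = P · J · P⁻¹ where J is a Jordan canonical form, so e^{tB} = P · e^{tJ} · P⁻¹, and e^{tJ} can be computed block-by-block.

B has Jordan form
J =
  [-4,  1,  0]
  [ 0, -4,  1]
  [ 0,  0, -4]
(up to reordering of blocks).

Per-block formulas:
  For a 3×3 Jordan block J_3(-4): exp(t · J_3(-4)) = e^(-4t)·(I + t·N + (t^2/2)·N^2), where N is the 3×3 nilpotent shift.

After assembling e^{tJ} and conjugating by P, we get:

e^{tB} =
  [t^2*exp(-4*t) - 7*t*exp(-4*t) + exp(-4*t), -t^2*exp(-4*t) + 7*t*exp(-4*t), t^2*exp(-4*t)/2 - 3*t*exp(-4*t)]
  [t^2*exp(-4*t) - 5*t*exp(-4*t), -t^2*exp(-4*t) + 5*t*exp(-4*t) + exp(-4*t), t^2*exp(-4*t)/2 - 2*t*exp(-4*t)]
  [4*t*exp(-4*t), -4*t*exp(-4*t), 2*t*exp(-4*t) + exp(-4*t)]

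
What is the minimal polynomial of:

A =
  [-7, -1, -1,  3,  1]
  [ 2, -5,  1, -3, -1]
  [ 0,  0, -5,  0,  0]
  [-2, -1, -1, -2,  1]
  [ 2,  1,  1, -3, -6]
x^3 + 15*x^2 + 75*x + 125

The characteristic polynomial is χ_A(x) = (x + 5)^5, so the eigenvalues are known. The minimal polynomial is
  m_A(x) = Π_λ (x − λ)^{k_λ}
where k_λ is the size of the *largest* Jordan block for λ (equivalently, the smallest k with (A − λI)^k v = 0 for every generalised eigenvector v of λ).

  λ = -5: largest Jordan block has size 3, contributing (x + 5)^3

So m_A(x) = (x + 5)^3 = x^3 + 15*x^2 + 75*x + 125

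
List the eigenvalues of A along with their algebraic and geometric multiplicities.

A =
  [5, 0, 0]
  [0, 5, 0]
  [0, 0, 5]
λ = 5: alg = 3, geom = 3

Step 1 — factor the characteristic polynomial to read off the algebraic multiplicities:
  χ_A(x) = (x - 5)^3

Step 2 — compute geometric multiplicities via the rank-nullity identity g(λ) = n − rank(A − λI):
  rank(A − (5)·I) = 0, so dim ker(A − (5)·I) = n − 0 = 3

Summary:
  λ = 5: algebraic multiplicity = 3, geometric multiplicity = 3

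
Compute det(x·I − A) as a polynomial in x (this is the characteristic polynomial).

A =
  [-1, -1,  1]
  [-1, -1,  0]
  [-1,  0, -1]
x^3 + 3*x^2 + 3*x + 1

Expanding det(x·I − A) (e.g. by cofactor expansion or by noting that A is similar to its Jordan form J, which has the same characteristic polynomial as A) gives
  χ_A(x) = x^3 + 3*x^2 + 3*x + 1
which factors as (x + 1)^3. The eigenvalues (with algebraic multiplicities) are λ = -1 with multiplicity 3.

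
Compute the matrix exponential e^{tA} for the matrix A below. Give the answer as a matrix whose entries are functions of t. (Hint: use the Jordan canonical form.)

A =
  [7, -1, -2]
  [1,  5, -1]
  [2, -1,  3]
e^{tA} =
  [-t^2*exp(5*t)/2 + 2*t*exp(5*t) + exp(5*t), -t*exp(5*t), t^2*exp(5*t)/2 - 2*t*exp(5*t)]
  [t*exp(5*t), exp(5*t), -t*exp(5*t)]
  [-t^2*exp(5*t)/2 + 2*t*exp(5*t), -t*exp(5*t), t^2*exp(5*t)/2 - 2*t*exp(5*t) + exp(5*t)]

Strategy: write A = P · J · P⁻¹ where J is a Jordan canonical form, so e^{tA} = P · e^{tJ} · P⁻¹, and e^{tJ} can be computed block-by-block.

A has Jordan form
J =
  [5, 1, 0]
  [0, 5, 1]
  [0, 0, 5]
(up to reordering of blocks).

Per-block formulas:
  For a 3×3 Jordan block J_3(5): exp(t · J_3(5)) = e^(5t)·(I + t·N + (t^2/2)·N^2), where N is the 3×3 nilpotent shift.

After assembling e^{tJ} and conjugating by P, we get:

e^{tA} =
  [-t^2*exp(5*t)/2 + 2*t*exp(5*t) + exp(5*t), -t*exp(5*t), t^2*exp(5*t)/2 - 2*t*exp(5*t)]
  [t*exp(5*t), exp(5*t), -t*exp(5*t)]
  [-t^2*exp(5*t)/2 + 2*t*exp(5*t), -t*exp(5*t), t^2*exp(5*t)/2 - 2*t*exp(5*t) + exp(5*t)]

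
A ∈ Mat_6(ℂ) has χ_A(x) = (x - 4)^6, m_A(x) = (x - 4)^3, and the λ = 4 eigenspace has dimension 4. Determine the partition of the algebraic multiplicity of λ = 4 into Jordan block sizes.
Block sizes for λ = 4: [3, 1, 1, 1]

Step 1 — from the characteristic polynomial, algebraic multiplicity of λ = 4 is 6. From dim ker(A − (4)·I) = 4, there are exactly 4 Jordan blocks for λ = 4.
Step 2 — from the minimal polynomial, the factor (x − 4)^3 tells us the largest block for λ = 4 has size 3.
Step 3 — with total size 6, 4 blocks, and largest block 3, the block sizes (in nonincreasing order) are [3, 1, 1, 1].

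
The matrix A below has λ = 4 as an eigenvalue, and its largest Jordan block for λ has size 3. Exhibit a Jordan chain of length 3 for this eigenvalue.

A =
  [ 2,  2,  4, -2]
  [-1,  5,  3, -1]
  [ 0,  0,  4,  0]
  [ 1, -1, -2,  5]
A Jordan chain for λ = 4 of length 3:
v_1 = (2, 1, 0, -1)ᵀ
v_2 = (4, 3, 0, -2)ᵀ
v_3 = (0, 0, 1, 0)ᵀ

Let N = A − (4)·I. We want v_3 with N^3 v_3 = 0 but N^2 v_3 ≠ 0; then v_{j-1} := N · v_j for j = 3, …, 2.

Pick v_3 = (0, 0, 1, 0)ᵀ.
Then v_2 = N · v_3 = (4, 3, 0, -2)ᵀ.
Then v_1 = N · v_2 = (2, 1, 0, -1)ᵀ.

Sanity check: (A − (4)·I) v_1 = (0, 0, 0, 0)ᵀ = 0. ✓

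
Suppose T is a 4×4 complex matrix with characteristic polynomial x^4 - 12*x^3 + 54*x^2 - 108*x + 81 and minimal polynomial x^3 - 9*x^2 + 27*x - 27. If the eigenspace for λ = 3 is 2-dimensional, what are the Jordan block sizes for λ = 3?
Block sizes for λ = 3: [3, 1]

Step 1 — from the characteristic polynomial, algebraic multiplicity of λ = 3 is 4. From dim ker(T − (3)·I) = 2, there are exactly 2 Jordan blocks for λ = 3.
Step 2 — from the minimal polynomial, the factor (x − 3)^3 tells us the largest block for λ = 3 has size 3.
Step 3 — with total size 4, 2 blocks, and largest block 3, the block sizes (in nonincreasing order) are [3, 1].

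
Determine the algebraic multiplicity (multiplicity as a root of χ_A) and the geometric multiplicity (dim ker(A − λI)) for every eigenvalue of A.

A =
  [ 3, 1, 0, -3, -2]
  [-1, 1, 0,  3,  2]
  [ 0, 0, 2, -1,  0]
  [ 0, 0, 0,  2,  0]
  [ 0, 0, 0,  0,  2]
λ = 2: alg = 5, geom = 3

Step 1 — factor the characteristic polynomial to read off the algebraic multiplicities:
  χ_A(x) = (x - 2)^5

Step 2 — compute geometric multiplicities via the rank-nullity identity g(λ) = n − rank(A − λI):
  rank(A − (2)·I) = 2, so dim ker(A − (2)·I) = n − 2 = 3

Summary:
  λ = 2: algebraic multiplicity = 5, geometric multiplicity = 3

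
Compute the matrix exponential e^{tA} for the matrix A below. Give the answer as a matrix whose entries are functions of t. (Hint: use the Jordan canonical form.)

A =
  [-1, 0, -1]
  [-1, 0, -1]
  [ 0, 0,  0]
e^{tA} =
  [exp(-t), 0, -1 + exp(-t)]
  [-1 + exp(-t), 1, -1 + exp(-t)]
  [0, 0, 1]

Strategy: write A = P · J · P⁻¹ where J is a Jordan canonical form, so e^{tA} = P · e^{tJ} · P⁻¹, and e^{tJ} can be computed block-by-block.

A has Jordan form
J =
  [-1, 0, 0]
  [ 0, 0, 0]
  [ 0, 0, 0]
(up to reordering of blocks).

Per-block formulas:
  For a 1×1 block at λ = -1: exp(t · [-1]) = [e^(-1t)].
  For a 1×1 block at λ = 0: exp(t · [0]) = [e^(0t)].

After assembling e^{tJ} and conjugating by P, we get:

e^{tA} =
  [exp(-t), 0, -1 + exp(-t)]
  [-1 + exp(-t), 1, -1 + exp(-t)]
  [0, 0, 1]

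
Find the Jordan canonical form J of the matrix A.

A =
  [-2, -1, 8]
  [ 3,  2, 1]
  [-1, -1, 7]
J_1(-1) ⊕ J_2(4)

The characteristic polynomial is
  det(x·I − A) = x^3 - 7*x^2 + 8*x + 16 = (x - 4)^2*(x + 1)

Eigenvalues and multiplicities (the geometric multiplicity of λ is n − rank(A − λI), which equals the number of Jordan blocks for λ):
  λ = -1: algebraic multiplicity = 1, geometric multiplicity = 1
  λ = 4: algebraic multiplicity = 2, geometric multiplicity = 1

Determining the block sizes for each eigenvalue:
  λ = -1: one block (gm = 1), so the single block has size am = 1 → block sizes [1]
  λ = 4: one block (gm = 1), so the single block has size am = 2 → block sizes [2]

Assembling the blocks gives a Jordan form
J =
  [-1, 0, 0]
  [ 0, 4, 1]
  [ 0, 0, 4]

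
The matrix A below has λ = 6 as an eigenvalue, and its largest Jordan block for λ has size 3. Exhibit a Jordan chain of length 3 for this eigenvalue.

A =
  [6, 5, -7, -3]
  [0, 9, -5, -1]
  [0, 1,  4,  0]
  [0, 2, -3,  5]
A Jordan chain for λ = 6 of length 3:
v_1 = (2, 2, 1, 1)ᵀ
v_2 = (5, 3, 1, 2)ᵀ
v_3 = (0, 1, 0, 0)ᵀ

Let N = A − (6)·I. We want v_3 with N^3 v_3 = 0 but N^2 v_3 ≠ 0; then v_{j-1} := N · v_j for j = 3, …, 2.

Pick v_3 = (0, 1, 0, 0)ᵀ.
Then v_2 = N · v_3 = (5, 3, 1, 2)ᵀ.
Then v_1 = N · v_2 = (2, 2, 1, 1)ᵀ.

Sanity check: (A − (6)·I) v_1 = (0, 0, 0, 0)ᵀ = 0. ✓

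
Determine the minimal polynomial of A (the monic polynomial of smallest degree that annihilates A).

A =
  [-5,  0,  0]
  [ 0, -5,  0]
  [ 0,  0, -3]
x^2 + 8*x + 15

The characteristic polynomial is χ_A(x) = (x + 3)*(x + 5)^2, so the eigenvalues are known. The minimal polynomial is
  m_A(x) = Π_λ (x − λ)^{k_λ}
where k_λ is the size of the *largest* Jordan block for λ (equivalently, the smallest k with (A − λI)^k v = 0 for every generalised eigenvector v of λ).

  λ = -5: largest Jordan block has size 1, contributing (x + 5)
  λ = -3: largest Jordan block has size 1, contributing (x + 3)

So m_A(x) = (x + 3)*(x + 5) = x^2 + 8*x + 15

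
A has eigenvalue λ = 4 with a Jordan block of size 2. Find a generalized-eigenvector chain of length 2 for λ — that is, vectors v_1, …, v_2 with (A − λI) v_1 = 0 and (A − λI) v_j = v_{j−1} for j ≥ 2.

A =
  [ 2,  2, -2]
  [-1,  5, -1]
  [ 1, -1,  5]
A Jordan chain for λ = 4 of length 2:
v_1 = (-2, -1, 1)ᵀ
v_2 = (1, 0, 0)ᵀ

Let N = A − (4)·I. We want v_2 with N^2 v_2 = 0 but N^1 v_2 ≠ 0; then v_{j-1} := N · v_j for j = 2, …, 2.

Pick v_2 = (1, 0, 0)ᵀ.
Then v_1 = N · v_2 = (-2, -1, 1)ᵀ.

Sanity check: (A − (4)·I) v_1 = (0, 0, 0)ᵀ = 0. ✓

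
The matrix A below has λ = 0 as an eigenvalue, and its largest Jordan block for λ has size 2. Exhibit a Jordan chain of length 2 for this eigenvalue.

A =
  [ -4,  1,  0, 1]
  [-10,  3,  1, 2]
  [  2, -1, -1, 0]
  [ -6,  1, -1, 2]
A Jordan chain for λ = 0 of length 2:
v_1 = (-4, -10, 2, -6)ᵀ
v_2 = (1, 0, 0, 0)ᵀ

Let N = A − (0)·I. We want v_2 with N^2 v_2 = 0 but N^1 v_2 ≠ 0; then v_{j-1} := N · v_j for j = 2, …, 2.

Pick v_2 = (1, 0, 0, 0)ᵀ.
Then v_1 = N · v_2 = (-4, -10, 2, -6)ᵀ.

Sanity check: (A − (0)·I) v_1 = (0, 0, 0, 0)ᵀ = 0. ✓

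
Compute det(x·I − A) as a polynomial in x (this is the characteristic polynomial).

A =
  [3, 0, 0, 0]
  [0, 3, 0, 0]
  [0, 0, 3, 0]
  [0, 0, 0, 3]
x^4 - 12*x^3 + 54*x^2 - 108*x + 81

Expanding det(x·I − A) (e.g. by cofactor expansion or by noting that A is similar to its Jordan form J, which has the same characteristic polynomial as A) gives
  χ_A(x) = x^4 - 12*x^3 + 54*x^2 - 108*x + 81
which factors as (x - 3)^4. The eigenvalues (with algebraic multiplicities) are λ = 3 with multiplicity 4.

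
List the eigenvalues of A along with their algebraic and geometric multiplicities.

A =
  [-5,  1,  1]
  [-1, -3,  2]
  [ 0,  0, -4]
λ = -4: alg = 3, geom = 1

Step 1 — factor the characteristic polynomial to read off the algebraic multiplicities:
  χ_A(x) = (x + 4)^3

Step 2 — compute geometric multiplicities via the rank-nullity identity g(λ) = n − rank(A − λI):
  rank(A − (-4)·I) = 2, so dim ker(A − (-4)·I) = n − 2 = 1

Summary:
  λ = -4: algebraic multiplicity = 3, geometric multiplicity = 1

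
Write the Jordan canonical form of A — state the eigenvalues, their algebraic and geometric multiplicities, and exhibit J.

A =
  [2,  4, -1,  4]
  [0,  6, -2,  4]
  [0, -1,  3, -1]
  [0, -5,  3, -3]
J_3(2) ⊕ J_1(2)

The characteristic polynomial is
  det(x·I − A) = x^4 - 8*x^3 + 24*x^2 - 32*x + 16 = (x - 2)^4

Eigenvalues and multiplicities (the geometric multiplicity of λ is n − rank(A − λI), which equals the number of Jordan blocks for λ):
  λ = 2: algebraic multiplicity = 4, geometric multiplicity = 2

Determining the block sizes for each eigenvalue:
  λ = 2: with am = 4 and gm = 2, the partition is not yet determined (e.g. several partitions of 4 into 2 parts exist). Let N = A − (2)·I. Computing rank(N^1) = 2, rank(N^2) = 1, rank(N^3) = 0; the number of blocks of size ≥ j is rank(N^{j−1}) − rank(N^j), giving [2, 1, 1]. So we have 1 block(s) of size 3, 1 block(s) of size 1 → block sizes [3, 1]

Assembling the blocks gives a Jordan form
J =
  [2, 1, 0, 0]
  [0, 2, 1, 0]
  [0, 0, 2, 0]
  [0, 0, 0, 2]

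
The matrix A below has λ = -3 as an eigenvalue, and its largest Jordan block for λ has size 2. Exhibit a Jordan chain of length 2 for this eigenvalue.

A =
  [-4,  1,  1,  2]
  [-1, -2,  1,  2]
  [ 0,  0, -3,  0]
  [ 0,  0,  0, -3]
A Jordan chain for λ = -3 of length 2:
v_1 = (-1, -1, 0, 0)ᵀ
v_2 = (1, 0, 0, 0)ᵀ

Let N = A − (-3)·I. We want v_2 with N^2 v_2 = 0 but N^1 v_2 ≠ 0; then v_{j-1} := N · v_j for j = 2, …, 2.

Pick v_2 = (1, 0, 0, 0)ᵀ.
Then v_1 = N · v_2 = (-1, -1, 0, 0)ᵀ.

Sanity check: (A − (-3)·I) v_1 = (0, 0, 0, 0)ᵀ = 0. ✓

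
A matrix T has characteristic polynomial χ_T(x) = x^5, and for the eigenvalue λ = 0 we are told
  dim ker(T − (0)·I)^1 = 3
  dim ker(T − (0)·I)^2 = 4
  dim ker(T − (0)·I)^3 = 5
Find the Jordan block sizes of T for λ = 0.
Block sizes for λ = 0: [3, 1, 1]

From the dimensions of kernels of powers, the number of Jordan blocks of size at least j is d_j − d_{j−1} where d_j = dim ker(N^j) (with d_0 = 0). Computing the differences gives [3, 1, 1].
The number of blocks of size exactly k is (#blocks of size ≥ k) − (#blocks of size ≥ k + 1), so the partition is: 2 block(s) of size 1, 1 block(s) of size 3.
In nonincreasing order the block sizes are [3, 1, 1].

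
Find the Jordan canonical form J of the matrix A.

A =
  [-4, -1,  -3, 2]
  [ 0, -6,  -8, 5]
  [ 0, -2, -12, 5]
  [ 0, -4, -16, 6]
J_2(-4) ⊕ J_2(-4)

The characteristic polynomial is
  det(x·I − A) = x^4 + 16*x^3 + 96*x^2 + 256*x + 256 = (x + 4)^4

Eigenvalues and multiplicities (the geometric multiplicity of λ is n − rank(A − λI), which equals the number of Jordan blocks for λ):
  λ = -4: algebraic multiplicity = 4, geometric multiplicity = 2

Determining the block sizes for each eigenvalue:
  λ = -4: with am = 4 and gm = 2, the partition is not yet determined (e.g. several partitions of 4 into 2 parts exist). Let N = A − (-4)·I. Computing rank(N^1) = 2, rank(N^2) = 0; the number of blocks of size ≥ j is rank(N^{j−1}) − rank(N^j), giving [2, 2]. So we have 2 block(s) of size 2 → block sizes [2, 2]

Assembling the blocks gives a Jordan form
J =
  [-4,  1,  0,  0]
  [ 0, -4,  0,  0]
  [ 0,  0, -4,  1]
  [ 0,  0,  0, -4]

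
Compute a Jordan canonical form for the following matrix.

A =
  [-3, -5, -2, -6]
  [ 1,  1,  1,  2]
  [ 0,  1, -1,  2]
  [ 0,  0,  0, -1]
J_3(-1) ⊕ J_1(-1)

The characteristic polynomial is
  det(x·I − A) = x^4 + 4*x^3 + 6*x^2 + 4*x + 1 = (x + 1)^4

Eigenvalues and multiplicities (the geometric multiplicity of λ is n − rank(A − λI), which equals the number of Jordan blocks for λ):
  λ = -1: algebraic multiplicity = 4, geometric multiplicity = 2

Determining the block sizes for each eigenvalue:
  λ = -1: with am = 4 and gm = 2, the partition is not yet determined (e.g. several partitions of 4 into 2 parts exist). Let N = A − (-1)·I. Computing rank(N^1) = 2, rank(N^2) = 1, rank(N^3) = 0; the number of blocks of size ≥ j is rank(N^{j−1}) − rank(N^j), giving [2, 1, 1]. So we have 1 block(s) of size 3, 1 block(s) of size 1 → block sizes [3, 1]

Assembling the blocks gives a Jordan form
J =
  [-1,  1,  0,  0]
  [ 0, -1,  1,  0]
  [ 0,  0, -1,  0]
  [ 0,  0,  0, -1]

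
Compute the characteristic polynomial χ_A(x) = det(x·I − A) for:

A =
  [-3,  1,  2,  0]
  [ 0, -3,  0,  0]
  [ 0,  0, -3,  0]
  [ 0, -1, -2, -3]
x^4 + 12*x^3 + 54*x^2 + 108*x + 81

Expanding det(x·I − A) (e.g. by cofactor expansion or by noting that A is similar to its Jordan form J, which has the same characteristic polynomial as A) gives
  χ_A(x) = x^4 + 12*x^3 + 54*x^2 + 108*x + 81
which factors as (x + 3)^4. The eigenvalues (with algebraic multiplicities) are λ = -3 with multiplicity 4.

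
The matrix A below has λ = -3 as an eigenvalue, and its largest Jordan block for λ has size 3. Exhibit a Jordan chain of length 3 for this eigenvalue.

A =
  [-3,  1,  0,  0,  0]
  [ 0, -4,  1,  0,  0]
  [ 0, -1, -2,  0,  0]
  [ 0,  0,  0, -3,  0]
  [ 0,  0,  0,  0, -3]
A Jordan chain for λ = -3 of length 3:
v_1 = (-1, 0, 0, 0, 0)ᵀ
v_2 = (1, -1, -1, 0, 0)ᵀ
v_3 = (0, 1, 0, 0, 0)ᵀ

Let N = A − (-3)·I. We want v_3 with N^3 v_3 = 0 but N^2 v_3 ≠ 0; then v_{j-1} := N · v_j for j = 3, …, 2.

Pick v_3 = (0, 1, 0, 0, 0)ᵀ.
Then v_2 = N · v_3 = (1, -1, -1, 0, 0)ᵀ.
Then v_1 = N · v_2 = (-1, 0, 0, 0, 0)ᵀ.

Sanity check: (A − (-3)·I) v_1 = (0, 0, 0, 0, 0)ᵀ = 0. ✓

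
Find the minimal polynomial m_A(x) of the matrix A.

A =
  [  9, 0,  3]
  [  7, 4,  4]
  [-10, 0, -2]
x^3 - 11*x^2 + 40*x - 48

The characteristic polynomial is χ_A(x) = (x - 4)^2*(x - 3), so the eigenvalues are known. The minimal polynomial is
  m_A(x) = Π_λ (x − λ)^{k_λ}
where k_λ is the size of the *largest* Jordan block for λ (equivalently, the smallest k with (A − λI)^k v = 0 for every generalised eigenvector v of λ).

  λ = 3: largest Jordan block has size 1, contributing (x − 3)
  λ = 4: largest Jordan block has size 2, contributing (x − 4)^2

So m_A(x) = (x - 4)^2*(x - 3) = x^3 - 11*x^2 + 40*x - 48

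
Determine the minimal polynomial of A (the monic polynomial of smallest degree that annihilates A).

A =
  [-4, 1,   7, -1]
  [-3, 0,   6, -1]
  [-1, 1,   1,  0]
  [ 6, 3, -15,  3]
x^2

The characteristic polynomial is χ_A(x) = x^4, so the eigenvalues are known. The minimal polynomial is
  m_A(x) = Π_λ (x − λ)^{k_λ}
where k_λ is the size of the *largest* Jordan block for λ (equivalently, the smallest k with (A − λI)^k v = 0 for every generalised eigenvector v of λ).

  λ = 0: largest Jordan block has size 2, contributing (x − 0)^2

So m_A(x) = x^2 = x^2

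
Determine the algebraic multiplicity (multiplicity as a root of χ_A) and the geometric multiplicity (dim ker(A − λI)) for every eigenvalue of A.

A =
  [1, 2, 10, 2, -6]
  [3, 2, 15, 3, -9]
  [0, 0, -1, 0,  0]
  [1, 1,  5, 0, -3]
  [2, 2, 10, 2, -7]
λ = -1: alg = 5, geom = 4

Step 1 — factor the characteristic polynomial to read off the algebraic multiplicities:
  χ_A(x) = (x + 1)^5

Step 2 — compute geometric multiplicities via the rank-nullity identity g(λ) = n − rank(A − λI):
  rank(A − (-1)·I) = 1, so dim ker(A − (-1)·I) = n − 1 = 4

Summary:
  λ = -1: algebraic multiplicity = 5, geometric multiplicity = 4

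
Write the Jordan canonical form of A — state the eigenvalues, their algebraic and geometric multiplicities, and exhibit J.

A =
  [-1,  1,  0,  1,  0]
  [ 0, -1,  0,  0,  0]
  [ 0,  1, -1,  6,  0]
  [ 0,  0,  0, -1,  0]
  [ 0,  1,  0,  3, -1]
J_2(-1) ⊕ J_2(-1) ⊕ J_1(-1)

The characteristic polynomial is
  det(x·I − A) = x^5 + 5*x^4 + 10*x^3 + 10*x^2 + 5*x + 1 = (x + 1)^5

Eigenvalues and multiplicities (the geometric multiplicity of λ is n − rank(A − λI), which equals the number of Jordan blocks for λ):
  λ = -1: algebraic multiplicity = 5, geometric multiplicity = 3

Determining the block sizes for each eigenvalue:
  λ = -1: with am = 5 and gm = 3, the partition is not yet determined (e.g. several partitions of 5 into 3 parts exist). Let N = A − (-1)·I. Computing rank(N^1) = 2, rank(N^2) = 0; the number of blocks of size ≥ j is rank(N^{j−1}) − rank(N^j), giving [3, 2]. So we have 2 block(s) of size 2, 1 block(s) of size 1 → block sizes [2, 2, 1]

Assembling the blocks gives a Jordan form
J =
  [-1,  1,  0,  0,  0]
  [ 0, -1,  0,  0,  0]
  [ 0,  0, -1,  1,  0]
  [ 0,  0,  0, -1,  0]
  [ 0,  0,  0,  0, -1]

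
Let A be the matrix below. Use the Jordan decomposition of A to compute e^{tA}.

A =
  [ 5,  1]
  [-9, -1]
e^{tA} =
  [3*t*exp(2*t) + exp(2*t), t*exp(2*t)]
  [-9*t*exp(2*t), -3*t*exp(2*t) + exp(2*t)]

Strategy: write A = P · J · P⁻¹ where J is a Jordan canonical form, so e^{tA} = P · e^{tJ} · P⁻¹, and e^{tJ} can be computed block-by-block.

A has Jordan form
J =
  [2, 1]
  [0, 2]
(up to reordering of blocks).

Per-block formulas:
  For a 2×2 Jordan block J_2(2): exp(t · J_2(2)) = e^(2t)·(I + t·N), where N is the 2×2 nilpotent shift.

After assembling e^{tJ} and conjugating by P, we get:

e^{tA} =
  [3*t*exp(2*t) + exp(2*t), t*exp(2*t)]
  [-9*t*exp(2*t), -3*t*exp(2*t) + exp(2*t)]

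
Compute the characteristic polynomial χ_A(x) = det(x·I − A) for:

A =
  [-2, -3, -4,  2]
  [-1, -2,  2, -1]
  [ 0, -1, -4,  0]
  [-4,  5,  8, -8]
x^4 + 16*x^3 + 96*x^2 + 256*x + 256

Expanding det(x·I − A) (e.g. by cofactor expansion or by noting that A is similar to its Jordan form J, which has the same characteristic polynomial as A) gives
  χ_A(x) = x^4 + 16*x^3 + 96*x^2 + 256*x + 256
which factors as (x + 4)^4. The eigenvalues (with algebraic multiplicities) are λ = -4 with multiplicity 4.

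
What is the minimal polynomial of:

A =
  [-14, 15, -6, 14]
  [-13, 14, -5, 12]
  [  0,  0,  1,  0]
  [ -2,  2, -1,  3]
x^3 - 3*x^2 + 3*x - 1

The characteristic polynomial is χ_A(x) = (x - 1)^4, so the eigenvalues are known. The minimal polynomial is
  m_A(x) = Π_λ (x − λ)^{k_λ}
where k_λ is the size of the *largest* Jordan block for λ (equivalently, the smallest k with (A − λI)^k v = 0 for every generalised eigenvector v of λ).

  λ = 1: largest Jordan block has size 3, contributing (x − 1)^3

So m_A(x) = (x - 1)^3 = x^3 - 3*x^2 + 3*x - 1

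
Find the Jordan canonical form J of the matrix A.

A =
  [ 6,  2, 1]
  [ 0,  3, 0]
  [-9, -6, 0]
J_2(3) ⊕ J_1(3)

The characteristic polynomial is
  det(x·I − A) = x^3 - 9*x^2 + 27*x - 27 = (x - 3)^3

Eigenvalues and multiplicities (the geometric multiplicity of λ is n − rank(A − λI), which equals the number of Jordan blocks for λ):
  λ = 3: algebraic multiplicity = 3, geometric multiplicity = 2

Determining the block sizes for each eigenvalue:
  λ = 3: 2 blocks summing to 3 forces exactly one block of size 2 and the rest size 1 → block sizes [2, 1]

Assembling the blocks gives a Jordan form
J =
  [3, 1, 0]
  [0, 3, 0]
  [0, 0, 3]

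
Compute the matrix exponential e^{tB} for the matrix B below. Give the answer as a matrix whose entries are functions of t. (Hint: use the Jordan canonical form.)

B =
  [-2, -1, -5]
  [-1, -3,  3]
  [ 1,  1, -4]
e^{tB} =
  [-3*t^2*exp(-3*t)/2 + t*exp(-3*t) + exp(-3*t), -3*t^2*exp(-3*t) - t*exp(-3*t), -3*t^2*exp(-3*t)/2 - 5*t*exp(-3*t)]
  [t^2*exp(-3*t) - t*exp(-3*t), 2*t^2*exp(-3*t) + exp(-3*t), t^2*exp(-3*t) + 3*t*exp(-3*t)]
  [-t^2*exp(-3*t)/2 + t*exp(-3*t), -t^2*exp(-3*t) + t*exp(-3*t), -t^2*exp(-3*t)/2 - t*exp(-3*t) + exp(-3*t)]

Strategy: write B = P · J · P⁻¹ where J is a Jordan canonical form, so e^{tB} = P · e^{tJ} · P⁻¹, and e^{tJ} can be computed block-by-block.

B has Jordan form
J =
  [-3,  1,  0]
  [ 0, -3,  1]
  [ 0,  0, -3]
(up to reordering of blocks).

Per-block formulas:
  For a 3×3 Jordan block J_3(-3): exp(t · J_3(-3)) = e^(-3t)·(I + t·N + (t^2/2)·N^2), where N is the 3×3 nilpotent shift.

After assembling e^{tJ} and conjugating by P, we get:

e^{tB} =
  [-3*t^2*exp(-3*t)/2 + t*exp(-3*t) + exp(-3*t), -3*t^2*exp(-3*t) - t*exp(-3*t), -3*t^2*exp(-3*t)/2 - 5*t*exp(-3*t)]
  [t^2*exp(-3*t) - t*exp(-3*t), 2*t^2*exp(-3*t) + exp(-3*t), t^2*exp(-3*t) + 3*t*exp(-3*t)]
  [-t^2*exp(-3*t)/2 + t*exp(-3*t), -t^2*exp(-3*t) + t*exp(-3*t), -t^2*exp(-3*t)/2 - t*exp(-3*t) + exp(-3*t)]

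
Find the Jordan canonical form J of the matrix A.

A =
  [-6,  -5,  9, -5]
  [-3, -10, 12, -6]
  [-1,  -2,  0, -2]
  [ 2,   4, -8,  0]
J_3(-4) ⊕ J_1(-4)

The characteristic polynomial is
  det(x·I − A) = x^4 + 16*x^3 + 96*x^2 + 256*x + 256 = (x + 4)^4

Eigenvalues and multiplicities (the geometric multiplicity of λ is n − rank(A − λI), which equals the number of Jordan blocks for λ):
  λ = -4: algebraic multiplicity = 4, geometric multiplicity = 2

Determining the block sizes for each eigenvalue:
  λ = -4: with am = 4 and gm = 2, the partition is not yet determined (e.g. several partitions of 4 into 2 parts exist). Let N = A − (-4)·I. Computing rank(N^1) = 2, rank(N^2) = 1, rank(N^3) = 0; the number of blocks of size ≥ j is rank(N^{j−1}) − rank(N^j), giving [2, 1, 1]. So we have 1 block(s) of size 3, 1 block(s) of size 1 → block sizes [3, 1]

Assembling the blocks gives a Jordan form
J =
  [-4,  1,  0,  0]
  [ 0, -4,  1,  0]
  [ 0,  0, -4,  0]
  [ 0,  0,  0, -4]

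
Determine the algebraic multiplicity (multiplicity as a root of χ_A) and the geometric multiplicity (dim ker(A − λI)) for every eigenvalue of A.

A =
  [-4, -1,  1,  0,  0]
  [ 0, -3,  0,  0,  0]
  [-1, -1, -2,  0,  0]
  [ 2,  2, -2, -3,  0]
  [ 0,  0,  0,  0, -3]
λ = -3: alg = 5, geom = 4

Step 1 — factor the characteristic polynomial to read off the algebraic multiplicities:
  χ_A(x) = (x + 3)^5

Step 2 — compute geometric multiplicities via the rank-nullity identity g(λ) = n − rank(A − λI):
  rank(A − (-3)·I) = 1, so dim ker(A − (-3)·I) = n − 1 = 4

Summary:
  λ = -3: algebraic multiplicity = 5, geometric multiplicity = 4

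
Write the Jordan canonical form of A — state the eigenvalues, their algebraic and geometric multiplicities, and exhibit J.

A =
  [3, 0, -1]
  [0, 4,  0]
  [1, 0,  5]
J_2(4) ⊕ J_1(4)

The characteristic polynomial is
  det(x·I − A) = x^3 - 12*x^2 + 48*x - 64 = (x - 4)^3

Eigenvalues and multiplicities (the geometric multiplicity of λ is n − rank(A − λI), which equals the number of Jordan blocks for λ):
  λ = 4: algebraic multiplicity = 3, geometric multiplicity = 2

Determining the block sizes for each eigenvalue:
  λ = 4: 2 blocks summing to 3 forces exactly one block of size 2 and the rest size 1 → block sizes [2, 1]

Assembling the blocks gives a Jordan form
J =
  [4, 1, 0]
  [0, 4, 0]
  [0, 0, 4]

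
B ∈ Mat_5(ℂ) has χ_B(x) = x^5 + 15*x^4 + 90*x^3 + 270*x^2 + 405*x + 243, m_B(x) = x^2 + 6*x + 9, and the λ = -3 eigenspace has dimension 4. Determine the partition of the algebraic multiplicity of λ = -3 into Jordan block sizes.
Block sizes for λ = -3: [2, 1, 1, 1]

Step 1 — from the characteristic polynomial, algebraic multiplicity of λ = -3 is 5. From dim ker(B − (-3)·I) = 4, there are exactly 4 Jordan blocks for λ = -3.
Step 2 — from the minimal polynomial, the factor (x + 3)^2 tells us the largest block for λ = -3 has size 2.
Step 3 — with total size 5, 4 blocks, and largest block 2, the block sizes (in nonincreasing order) are [2, 1, 1, 1].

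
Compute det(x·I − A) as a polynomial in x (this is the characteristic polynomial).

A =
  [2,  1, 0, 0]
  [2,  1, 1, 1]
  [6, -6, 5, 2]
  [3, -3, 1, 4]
x^4 - 12*x^3 + 54*x^2 - 108*x + 81

Expanding det(x·I − A) (e.g. by cofactor expansion or by noting that A is similar to its Jordan form J, which has the same characteristic polynomial as A) gives
  χ_A(x) = x^4 - 12*x^3 + 54*x^2 - 108*x + 81
which factors as (x - 3)^4. The eigenvalues (with algebraic multiplicities) are λ = 3 with multiplicity 4.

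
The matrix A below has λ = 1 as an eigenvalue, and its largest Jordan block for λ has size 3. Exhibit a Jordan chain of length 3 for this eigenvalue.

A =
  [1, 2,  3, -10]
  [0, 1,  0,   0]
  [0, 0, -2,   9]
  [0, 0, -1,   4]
A Jordan chain for λ = 1 of length 3:
v_1 = (1, 0, 0, 0)ᵀ
v_2 = (3, 0, -3, -1)ᵀ
v_3 = (0, 0, 1, 0)ᵀ

Let N = A − (1)·I. We want v_3 with N^3 v_3 = 0 but N^2 v_3 ≠ 0; then v_{j-1} := N · v_j for j = 3, …, 2.

Pick v_3 = (0, 0, 1, 0)ᵀ.
Then v_2 = N · v_3 = (3, 0, -3, -1)ᵀ.
Then v_1 = N · v_2 = (1, 0, 0, 0)ᵀ.

Sanity check: (A − (1)·I) v_1 = (0, 0, 0, 0)ᵀ = 0. ✓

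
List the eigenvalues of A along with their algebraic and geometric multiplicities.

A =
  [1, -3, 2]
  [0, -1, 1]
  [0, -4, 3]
λ = 1: alg = 3, geom = 1

Step 1 — factor the characteristic polynomial to read off the algebraic multiplicities:
  χ_A(x) = (x - 1)^3

Step 2 — compute geometric multiplicities via the rank-nullity identity g(λ) = n − rank(A − λI):
  rank(A − (1)·I) = 2, so dim ker(A − (1)·I) = n − 2 = 1

Summary:
  λ = 1: algebraic multiplicity = 3, geometric multiplicity = 1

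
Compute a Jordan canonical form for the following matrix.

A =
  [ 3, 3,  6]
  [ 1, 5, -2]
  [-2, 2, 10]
J_2(6) ⊕ J_1(6)

The characteristic polynomial is
  det(x·I − A) = x^3 - 18*x^2 + 108*x - 216 = (x - 6)^3

Eigenvalues and multiplicities (the geometric multiplicity of λ is n − rank(A − λI), which equals the number of Jordan blocks for λ):
  λ = 6: algebraic multiplicity = 3, geometric multiplicity = 2

Determining the block sizes for each eigenvalue:
  λ = 6: 2 blocks summing to 3 forces exactly one block of size 2 and the rest size 1 → block sizes [2, 1]

Assembling the blocks gives a Jordan form
J =
  [6, 1, 0]
  [0, 6, 0]
  [0, 0, 6]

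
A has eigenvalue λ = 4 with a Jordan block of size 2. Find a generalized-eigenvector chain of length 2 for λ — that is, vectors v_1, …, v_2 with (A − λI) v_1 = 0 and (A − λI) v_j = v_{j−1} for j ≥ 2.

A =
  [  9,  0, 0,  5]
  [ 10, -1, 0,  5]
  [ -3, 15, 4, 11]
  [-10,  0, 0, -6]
A Jordan chain for λ = 4 of length 2:
v_1 = (0, 0, 1, 0)ᵀ
v_2 = (1, 1, 0, -1)ᵀ

Let N = A − (4)·I. We want v_2 with N^2 v_2 = 0 but N^1 v_2 ≠ 0; then v_{j-1} := N · v_j for j = 2, …, 2.

Pick v_2 = (1, 1, 0, -1)ᵀ.
Then v_1 = N · v_2 = (0, 0, 1, 0)ᵀ.

Sanity check: (A − (4)·I) v_1 = (0, 0, 0, 0)ᵀ = 0. ✓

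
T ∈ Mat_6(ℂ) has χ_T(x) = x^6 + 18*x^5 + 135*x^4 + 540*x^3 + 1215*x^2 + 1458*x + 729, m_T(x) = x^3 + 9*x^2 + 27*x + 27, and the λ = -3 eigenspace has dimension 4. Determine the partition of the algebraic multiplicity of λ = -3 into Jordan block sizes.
Block sizes for λ = -3: [3, 1, 1, 1]

Step 1 — from the characteristic polynomial, algebraic multiplicity of λ = -3 is 6. From dim ker(T − (-3)·I) = 4, there are exactly 4 Jordan blocks for λ = -3.
Step 2 — from the minimal polynomial, the factor (x + 3)^3 tells us the largest block for λ = -3 has size 3.
Step 3 — with total size 6, 4 blocks, and largest block 3, the block sizes (in nonincreasing order) are [3, 1, 1, 1].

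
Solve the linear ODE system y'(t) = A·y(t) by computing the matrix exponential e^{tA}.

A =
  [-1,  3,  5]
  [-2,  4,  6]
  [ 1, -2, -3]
e^{tA} =
  [1 - t, -t^2/2 + 3*t, -t^2 + 5*t]
  [-2*t, -t^2 + 4*t + 1, -2*t^2 + 6*t]
  [t, t^2/2 - 2*t, t^2 - 3*t + 1]

Strategy: write A = P · J · P⁻¹ where J is a Jordan canonical form, so e^{tA} = P · e^{tJ} · P⁻¹, and e^{tJ} can be computed block-by-block.

A has Jordan form
J =
  [0, 1, 0]
  [0, 0, 1]
  [0, 0, 0]
(up to reordering of blocks).

Per-block formulas:
  For a 3×3 Jordan block J_3(0): exp(t · J_3(0)) = e^(0t)·(I + t·N + (t^2/2)·N^2), where N is the 3×3 nilpotent shift.

After assembling e^{tJ} and conjugating by P, we get:

e^{tA} =
  [1 - t, -t^2/2 + 3*t, -t^2 + 5*t]
  [-2*t, -t^2 + 4*t + 1, -2*t^2 + 6*t]
  [t, t^2/2 - 2*t, t^2 - 3*t + 1]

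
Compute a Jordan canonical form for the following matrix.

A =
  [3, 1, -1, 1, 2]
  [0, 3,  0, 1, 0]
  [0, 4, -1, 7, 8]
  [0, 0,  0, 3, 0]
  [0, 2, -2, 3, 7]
J_2(3) ⊕ J_2(3) ⊕ J_1(3)

The characteristic polynomial is
  det(x·I − A) = x^5 - 15*x^4 + 90*x^3 - 270*x^2 + 405*x - 243 = (x - 3)^5

Eigenvalues and multiplicities (the geometric multiplicity of λ is n − rank(A − λI), which equals the number of Jordan blocks for λ):
  λ = 3: algebraic multiplicity = 5, geometric multiplicity = 3

Determining the block sizes for each eigenvalue:
  λ = 3: with am = 5 and gm = 3, the partition is not yet determined (e.g. several partitions of 5 into 3 parts exist). Let N = A − (3)·I. Computing rank(N^1) = 2, rank(N^2) = 0; the number of blocks of size ≥ j is rank(N^{j−1}) − rank(N^j), giving [3, 2]. So we have 2 block(s) of size 2, 1 block(s) of size 1 → block sizes [2, 2, 1]

Assembling the blocks gives a Jordan form
J =
  [3, 1, 0, 0, 0]
  [0, 3, 0, 0, 0]
  [0, 0, 3, 1, 0]
  [0, 0, 0, 3, 0]
  [0, 0, 0, 0, 3]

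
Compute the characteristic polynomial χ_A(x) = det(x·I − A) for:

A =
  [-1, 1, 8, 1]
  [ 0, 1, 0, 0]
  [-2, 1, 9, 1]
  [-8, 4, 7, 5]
x^4 - 14*x^3 + 61*x^2 - 84*x + 36

Expanding det(x·I − A) (e.g. by cofactor expansion or by noting that A is similar to its Jordan form J, which has the same characteristic polynomial as A) gives
  χ_A(x) = x^4 - 14*x^3 + 61*x^2 - 84*x + 36
which factors as (x - 6)^2*(x - 1)^2. The eigenvalues (with algebraic multiplicities) are λ = 1 with multiplicity 2, λ = 6 with multiplicity 2.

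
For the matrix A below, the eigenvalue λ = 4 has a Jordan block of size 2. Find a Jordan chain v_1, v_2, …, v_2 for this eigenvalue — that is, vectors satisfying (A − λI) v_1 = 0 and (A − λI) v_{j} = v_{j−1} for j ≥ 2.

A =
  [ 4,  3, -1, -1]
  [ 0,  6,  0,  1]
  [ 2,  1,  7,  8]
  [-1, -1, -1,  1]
A Jordan chain for λ = 4 of length 2:
v_1 = (0, 2, 10, -4)ᵀ
v_2 = (0, 1, 3, 0)ᵀ

Let N = A − (4)·I. We want v_2 with N^2 v_2 = 0 but N^1 v_2 ≠ 0; then v_{j-1} := N · v_j for j = 2, …, 2.

Pick v_2 = (0, 1, 3, 0)ᵀ.
Then v_1 = N · v_2 = (0, 2, 10, -4)ᵀ.

Sanity check: (A − (4)·I) v_1 = (0, 0, 0, 0)ᵀ = 0. ✓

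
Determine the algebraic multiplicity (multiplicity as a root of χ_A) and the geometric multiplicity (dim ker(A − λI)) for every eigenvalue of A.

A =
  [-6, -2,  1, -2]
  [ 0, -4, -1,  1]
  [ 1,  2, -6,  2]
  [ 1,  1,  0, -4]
λ = -5: alg = 4, geom = 2

Step 1 — factor the characteristic polynomial to read off the algebraic multiplicities:
  χ_A(x) = (x + 5)^4

Step 2 — compute geometric multiplicities via the rank-nullity identity g(λ) = n − rank(A − λI):
  rank(A − (-5)·I) = 2, so dim ker(A − (-5)·I) = n − 2 = 2

Summary:
  λ = -5: algebraic multiplicity = 4, geometric multiplicity = 2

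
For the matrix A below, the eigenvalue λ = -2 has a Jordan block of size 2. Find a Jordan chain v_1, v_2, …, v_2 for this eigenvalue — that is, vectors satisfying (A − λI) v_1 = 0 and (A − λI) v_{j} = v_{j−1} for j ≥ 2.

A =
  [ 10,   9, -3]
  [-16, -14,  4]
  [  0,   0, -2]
A Jordan chain for λ = -2 of length 2:
v_1 = (12, -16, 0)ᵀ
v_2 = (1, 0, 0)ᵀ

Let N = A − (-2)·I. We want v_2 with N^2 v_2 = 0 but N^1 v_2 ≠ 0; then v_{j-1} := N · v_j for j = 2, …, 2.

Pick v_2 = (1, 0, 0)ᵀ.
Then v_1 = N · v_2 = (12, -16, 0)ᵀ.

Sanity check: (A − (-2)·I) v_1 = (0, 0, 0)ᵀ = 0. ✓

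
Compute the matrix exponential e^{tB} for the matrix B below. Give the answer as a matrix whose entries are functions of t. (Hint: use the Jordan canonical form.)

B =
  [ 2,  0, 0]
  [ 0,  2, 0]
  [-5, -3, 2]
e^{tB} =
  [exp(2*t), 0, 0]
  [0, exp(2*t), 0]
  [-5*t*exp(2*t), -3*t*exp(2*t), exp(2*t)]

Strategy: write B = P · J · P⁻¹ where J is a Jordan canonical form, so e^{tB} = P · e^{tJ} · P⁻¹, and e^{tJ} can be computed block-by-block.

B has Jordan form
J =
  [2, 1, 0]
  [0, 2, 0]
  [0, 0, 2]
(up to reordering of blocks).

Per-block formulas:
  For a 2×2 Jordan block J_2(2): exp(t · J_2(2)) = e^(2t)·(I + t·N), where N is the 2×2 nilpotent shift.
  For a 1×1 block at λ = 2: exp(t · [2]) = [e^(2t)].

After assembling e^{tJ} and conjugating by P, we get:

e^{tB} =
  [exp(2*t), 0, 0]
  [0, exp(2*t), 0]
  [-5*t*exp(2*t), -3*t*exp(2*t), exp(2*t)]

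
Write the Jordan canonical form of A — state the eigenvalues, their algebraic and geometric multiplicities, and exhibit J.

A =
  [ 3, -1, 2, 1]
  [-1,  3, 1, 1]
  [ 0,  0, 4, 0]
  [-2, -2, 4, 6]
J_3(4) ⊕ J_1(4)

The characteristic polynomial is
  det(x·I − A) = x^4 - 16*x^3 + 96*x^2 - 256*x + 256 = (x - 4)^4

Eigenvalues and multiplicities (the geometric multiplicity of λ is n − rank(A − λI), which equals the number of Jordan blocks for λ):
  λ = 4: algebraic multiplicity = 4, geometric multiplicity = 2

Determining the block sizes for each eigenvalue:
  λ = 4: with am = 4 and gm = 2, the partition is not yet determined (e.g. several partitions of 4 into 2 parts exist). Let N = A − (4)·I. Computing rank(N^1) = 2, rank(N^2) = 1, rank(N^3) = 0; the number of blocks of size ≥ j is rank(N^{j−1}) − rank(N^j), giving [2, 1, 1]. So we have 1 block(s) of size 3, 1 block(s) of size 1 → block sizes [3, 1]

Assembling the blocks gives a Jordan form
J =
  [4, 1, 0, 0]
  [0, 4, 1, 0]
  [0, 0, 4, 0]
  [0, 0, 0, 4]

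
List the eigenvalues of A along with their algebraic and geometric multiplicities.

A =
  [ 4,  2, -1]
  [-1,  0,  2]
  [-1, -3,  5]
λ = 3: alg = 3, geom = 1

Step 1 — factor the characteristic polynomial to read off the algebraic multiplicities:
  χ_A(x) = (x - 3)^3

Step 2 — compute geometric multiplicities via the rank-nullity identity g(λ) = n − rank(A − λI):
  rank(A − (3)·I) = 2, so dim ker(A − (3)·I) = n − 2 = 1

Summary:
  λ = 3: algebraic multiplicity = 3, geometric multiplicity = 1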